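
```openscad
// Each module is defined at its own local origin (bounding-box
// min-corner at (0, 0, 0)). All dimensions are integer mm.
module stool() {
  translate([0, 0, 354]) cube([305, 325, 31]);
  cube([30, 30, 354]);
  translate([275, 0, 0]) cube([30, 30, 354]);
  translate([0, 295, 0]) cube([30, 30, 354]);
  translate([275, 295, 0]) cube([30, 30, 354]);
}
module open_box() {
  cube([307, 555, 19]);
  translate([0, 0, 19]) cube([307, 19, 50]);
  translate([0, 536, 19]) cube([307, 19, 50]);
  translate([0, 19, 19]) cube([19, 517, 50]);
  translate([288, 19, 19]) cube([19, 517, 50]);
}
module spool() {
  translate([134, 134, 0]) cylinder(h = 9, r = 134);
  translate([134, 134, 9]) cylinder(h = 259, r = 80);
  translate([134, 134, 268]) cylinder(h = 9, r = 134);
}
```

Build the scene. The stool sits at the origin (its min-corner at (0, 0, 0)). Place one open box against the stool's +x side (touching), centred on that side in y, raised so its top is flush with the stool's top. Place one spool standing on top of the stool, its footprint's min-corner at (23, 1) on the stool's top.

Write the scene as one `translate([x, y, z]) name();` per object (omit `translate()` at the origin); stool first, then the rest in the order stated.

stool();
translate([305, -115, 316]) open_box();
translate([23, 1, 385]) spool();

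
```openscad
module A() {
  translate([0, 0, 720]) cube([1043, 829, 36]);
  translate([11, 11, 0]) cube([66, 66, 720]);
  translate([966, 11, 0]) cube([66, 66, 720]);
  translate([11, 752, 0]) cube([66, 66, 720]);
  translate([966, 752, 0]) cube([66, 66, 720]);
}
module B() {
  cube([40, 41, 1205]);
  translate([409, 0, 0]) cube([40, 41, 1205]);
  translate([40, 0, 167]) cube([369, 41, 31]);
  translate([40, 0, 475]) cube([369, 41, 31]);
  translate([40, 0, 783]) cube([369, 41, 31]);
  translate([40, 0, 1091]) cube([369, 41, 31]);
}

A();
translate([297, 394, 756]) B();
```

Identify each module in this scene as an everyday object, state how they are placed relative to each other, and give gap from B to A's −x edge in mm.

The ladder's min-x is at 297; the table's min-x is 0; gap = 297 mm.

A is a table. B is a ladder. The ladder is on top of the table, centred. The gap from the ladder to the table's −x edge is 297 mm.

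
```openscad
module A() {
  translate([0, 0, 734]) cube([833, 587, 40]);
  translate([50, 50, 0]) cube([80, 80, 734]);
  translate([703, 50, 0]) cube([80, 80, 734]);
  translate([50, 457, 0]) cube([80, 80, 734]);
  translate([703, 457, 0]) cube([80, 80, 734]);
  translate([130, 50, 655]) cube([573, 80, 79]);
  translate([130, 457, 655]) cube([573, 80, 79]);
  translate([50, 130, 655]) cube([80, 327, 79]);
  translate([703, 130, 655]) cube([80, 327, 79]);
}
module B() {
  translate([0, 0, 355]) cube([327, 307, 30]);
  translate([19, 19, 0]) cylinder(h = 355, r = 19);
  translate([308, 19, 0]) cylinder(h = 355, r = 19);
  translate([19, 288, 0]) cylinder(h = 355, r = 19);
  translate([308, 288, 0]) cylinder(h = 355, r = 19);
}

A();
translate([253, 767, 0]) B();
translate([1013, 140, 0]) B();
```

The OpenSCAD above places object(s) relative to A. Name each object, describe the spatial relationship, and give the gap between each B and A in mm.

Each stool's nearest face is 180 mm from the table's bounding box.

A is a table. B is a stool. Two stools sit around the table at the +y, +x sides. The gap between each stool and the table is 180 mm.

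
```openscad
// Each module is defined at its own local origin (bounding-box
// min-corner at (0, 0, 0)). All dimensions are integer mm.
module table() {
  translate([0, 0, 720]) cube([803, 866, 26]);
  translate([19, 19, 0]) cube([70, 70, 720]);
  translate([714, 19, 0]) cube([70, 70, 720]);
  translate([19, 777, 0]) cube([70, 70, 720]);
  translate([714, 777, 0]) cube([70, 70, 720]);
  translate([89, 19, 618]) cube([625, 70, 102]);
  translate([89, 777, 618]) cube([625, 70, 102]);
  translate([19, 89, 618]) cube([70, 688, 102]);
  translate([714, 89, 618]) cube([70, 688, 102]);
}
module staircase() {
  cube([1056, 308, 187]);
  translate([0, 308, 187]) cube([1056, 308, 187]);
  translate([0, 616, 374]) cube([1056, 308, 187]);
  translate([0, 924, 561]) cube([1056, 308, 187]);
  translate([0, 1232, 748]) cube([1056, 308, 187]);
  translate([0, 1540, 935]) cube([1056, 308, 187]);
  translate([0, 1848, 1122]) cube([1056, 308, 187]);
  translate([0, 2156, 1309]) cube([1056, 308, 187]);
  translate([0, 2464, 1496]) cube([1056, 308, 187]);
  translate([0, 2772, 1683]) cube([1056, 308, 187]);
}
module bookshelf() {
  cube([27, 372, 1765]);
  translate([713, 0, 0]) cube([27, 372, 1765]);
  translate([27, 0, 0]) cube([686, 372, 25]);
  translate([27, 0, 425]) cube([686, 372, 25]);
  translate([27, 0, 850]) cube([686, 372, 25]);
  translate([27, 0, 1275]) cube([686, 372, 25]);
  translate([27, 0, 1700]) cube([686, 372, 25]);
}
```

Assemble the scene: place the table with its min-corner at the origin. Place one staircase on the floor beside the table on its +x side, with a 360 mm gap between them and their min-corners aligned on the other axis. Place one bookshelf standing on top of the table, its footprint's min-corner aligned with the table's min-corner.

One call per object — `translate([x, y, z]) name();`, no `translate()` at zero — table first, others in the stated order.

table();
translate([1163, 0, 0]) staircase();
translate([0, 0, 746]) bookshelf();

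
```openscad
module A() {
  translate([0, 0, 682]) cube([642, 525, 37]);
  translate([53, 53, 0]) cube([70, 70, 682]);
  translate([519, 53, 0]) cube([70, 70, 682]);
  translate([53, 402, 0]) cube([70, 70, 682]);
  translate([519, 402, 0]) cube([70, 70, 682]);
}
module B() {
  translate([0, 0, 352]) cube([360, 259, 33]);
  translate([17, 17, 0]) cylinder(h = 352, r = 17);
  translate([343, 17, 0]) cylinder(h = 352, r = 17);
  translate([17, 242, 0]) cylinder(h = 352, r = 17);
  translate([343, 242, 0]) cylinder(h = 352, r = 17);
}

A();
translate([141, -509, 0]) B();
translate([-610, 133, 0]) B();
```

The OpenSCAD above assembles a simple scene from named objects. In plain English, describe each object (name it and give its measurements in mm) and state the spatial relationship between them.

A is a rectangular dining table. The top is 642×525×37 mm with its upper surface at z = 719 mm. It stands on four 70×70 mm square legs, each inset 53 mm from the nearest pair of top edges, running from the floor to the underside of the top.

B is a four-legged stool. The seat is 360×259 mm, 33 mm thick, top at z = 385 mm. It stands on four round legs, each 34 mm in diameter, from z = 0 to the seat underside, each leg's axis is inset half a diameter from the nearest pair of seat edges (so the leg's bounding box is flush with the corner).

Two stools sit around the table at the −y, −x sides.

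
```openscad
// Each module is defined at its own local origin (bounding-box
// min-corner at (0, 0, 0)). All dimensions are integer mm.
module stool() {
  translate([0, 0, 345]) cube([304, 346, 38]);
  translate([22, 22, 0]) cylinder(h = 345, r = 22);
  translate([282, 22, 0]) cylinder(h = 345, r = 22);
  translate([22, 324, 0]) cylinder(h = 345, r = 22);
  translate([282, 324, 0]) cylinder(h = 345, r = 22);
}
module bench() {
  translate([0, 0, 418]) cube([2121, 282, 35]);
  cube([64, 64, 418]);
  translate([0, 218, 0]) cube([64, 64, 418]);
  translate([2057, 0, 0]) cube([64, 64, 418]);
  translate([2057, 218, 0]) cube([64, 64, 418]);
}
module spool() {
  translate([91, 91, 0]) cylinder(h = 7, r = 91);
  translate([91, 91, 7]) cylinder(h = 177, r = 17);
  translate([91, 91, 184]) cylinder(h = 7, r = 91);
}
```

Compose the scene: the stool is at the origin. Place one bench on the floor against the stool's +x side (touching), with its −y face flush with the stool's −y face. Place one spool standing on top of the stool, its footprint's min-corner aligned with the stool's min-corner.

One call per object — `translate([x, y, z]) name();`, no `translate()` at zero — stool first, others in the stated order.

stool();
translate([304, 0, 0]) bench();
translate([0, 0, 383]) spool();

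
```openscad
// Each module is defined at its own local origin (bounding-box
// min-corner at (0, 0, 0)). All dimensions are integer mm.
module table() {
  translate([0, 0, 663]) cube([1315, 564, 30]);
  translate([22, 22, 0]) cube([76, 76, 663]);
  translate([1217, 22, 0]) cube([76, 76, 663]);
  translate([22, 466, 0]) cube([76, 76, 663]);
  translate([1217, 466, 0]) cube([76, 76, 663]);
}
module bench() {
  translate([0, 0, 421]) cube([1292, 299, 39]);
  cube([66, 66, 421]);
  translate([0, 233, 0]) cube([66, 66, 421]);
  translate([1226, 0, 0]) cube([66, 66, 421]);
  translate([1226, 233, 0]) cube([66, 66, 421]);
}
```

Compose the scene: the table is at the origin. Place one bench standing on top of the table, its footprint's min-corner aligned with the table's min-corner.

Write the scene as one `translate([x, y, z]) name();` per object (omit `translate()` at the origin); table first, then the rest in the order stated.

table();
translate([0, 0, 693]) bench();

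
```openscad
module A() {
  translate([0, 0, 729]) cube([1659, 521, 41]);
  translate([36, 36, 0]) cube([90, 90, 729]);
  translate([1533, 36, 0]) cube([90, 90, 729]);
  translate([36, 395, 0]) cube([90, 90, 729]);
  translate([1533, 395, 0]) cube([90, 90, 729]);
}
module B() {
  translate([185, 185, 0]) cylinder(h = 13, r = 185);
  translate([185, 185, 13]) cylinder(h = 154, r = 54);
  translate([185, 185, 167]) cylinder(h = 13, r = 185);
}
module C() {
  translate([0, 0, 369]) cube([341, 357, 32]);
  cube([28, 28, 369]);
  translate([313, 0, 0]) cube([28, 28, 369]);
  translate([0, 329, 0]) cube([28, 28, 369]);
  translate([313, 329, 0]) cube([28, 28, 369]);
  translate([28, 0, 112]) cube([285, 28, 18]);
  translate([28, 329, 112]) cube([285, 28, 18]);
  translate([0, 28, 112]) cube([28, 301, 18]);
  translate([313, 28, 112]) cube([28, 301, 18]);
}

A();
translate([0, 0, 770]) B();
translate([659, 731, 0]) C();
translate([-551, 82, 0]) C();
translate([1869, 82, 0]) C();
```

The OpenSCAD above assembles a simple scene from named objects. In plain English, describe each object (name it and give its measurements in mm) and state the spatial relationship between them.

A is a table: top 1659 mm (x) × 521 mm (y), 41 mm thick, upper face at z = 770 mm, on four 90×90 mm square legs, each inset 36 mm from the nearest pair of top edges, running from z = 0 to the bottom of the top.

B is a spool: two coaxial disc flanges of radius 185 mm and thickness 13 mm, joined by a core cylinder of radius 54 mm and height 154 mm. The lower flange rests on z = 0 and the three cylinders share a vertical axis.

C is a four-legged stool. The seat is a 341×357×32 mm slab whose top surface is at z = 401 mm; four square legs, each 28×28 mm in cross-section, run from the floor (z = 0) to the underside of the seat, each flush with a corner of the seat. Four stretchers, 28 mm wide and 18 mm tall, connect adjacent legs with their undersides at z = 112 mm, each running between the inner faces of the legs it joins and aligned with the legs' outer faces on the other axis.

The spool is on top of the table. Three stools sit around the table at the +y, −x, +x sides.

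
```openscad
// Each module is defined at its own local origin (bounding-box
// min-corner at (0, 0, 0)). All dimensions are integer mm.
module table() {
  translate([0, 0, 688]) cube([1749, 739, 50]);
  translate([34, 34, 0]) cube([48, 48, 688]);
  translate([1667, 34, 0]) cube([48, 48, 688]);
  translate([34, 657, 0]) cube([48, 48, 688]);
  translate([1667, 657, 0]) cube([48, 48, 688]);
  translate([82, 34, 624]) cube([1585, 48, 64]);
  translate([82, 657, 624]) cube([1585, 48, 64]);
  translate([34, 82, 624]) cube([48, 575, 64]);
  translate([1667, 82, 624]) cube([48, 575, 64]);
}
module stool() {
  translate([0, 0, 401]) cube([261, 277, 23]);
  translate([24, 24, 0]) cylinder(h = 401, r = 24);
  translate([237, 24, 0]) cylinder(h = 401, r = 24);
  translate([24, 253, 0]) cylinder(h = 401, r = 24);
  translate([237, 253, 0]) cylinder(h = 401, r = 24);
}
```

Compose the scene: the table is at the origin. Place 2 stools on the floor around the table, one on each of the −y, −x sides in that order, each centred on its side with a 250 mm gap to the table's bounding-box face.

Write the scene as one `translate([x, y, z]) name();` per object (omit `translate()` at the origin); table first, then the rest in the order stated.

table();
translate([744, -527, 0]) stool();
translate([-511, 231, 0]) stool();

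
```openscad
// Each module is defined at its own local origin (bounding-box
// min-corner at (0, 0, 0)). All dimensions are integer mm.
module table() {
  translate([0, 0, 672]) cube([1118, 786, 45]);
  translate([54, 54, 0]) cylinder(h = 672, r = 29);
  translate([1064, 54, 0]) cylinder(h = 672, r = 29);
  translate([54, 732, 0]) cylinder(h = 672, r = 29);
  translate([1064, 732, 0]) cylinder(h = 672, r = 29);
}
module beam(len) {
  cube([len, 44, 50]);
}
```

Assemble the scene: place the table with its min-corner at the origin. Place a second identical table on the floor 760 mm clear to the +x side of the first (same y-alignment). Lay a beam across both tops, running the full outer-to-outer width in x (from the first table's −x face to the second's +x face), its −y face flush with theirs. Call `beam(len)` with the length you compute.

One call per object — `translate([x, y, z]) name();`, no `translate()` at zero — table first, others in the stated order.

table();
translate([1878, 0, 0]) table();
translate([0, 0, 717]) beam(2996);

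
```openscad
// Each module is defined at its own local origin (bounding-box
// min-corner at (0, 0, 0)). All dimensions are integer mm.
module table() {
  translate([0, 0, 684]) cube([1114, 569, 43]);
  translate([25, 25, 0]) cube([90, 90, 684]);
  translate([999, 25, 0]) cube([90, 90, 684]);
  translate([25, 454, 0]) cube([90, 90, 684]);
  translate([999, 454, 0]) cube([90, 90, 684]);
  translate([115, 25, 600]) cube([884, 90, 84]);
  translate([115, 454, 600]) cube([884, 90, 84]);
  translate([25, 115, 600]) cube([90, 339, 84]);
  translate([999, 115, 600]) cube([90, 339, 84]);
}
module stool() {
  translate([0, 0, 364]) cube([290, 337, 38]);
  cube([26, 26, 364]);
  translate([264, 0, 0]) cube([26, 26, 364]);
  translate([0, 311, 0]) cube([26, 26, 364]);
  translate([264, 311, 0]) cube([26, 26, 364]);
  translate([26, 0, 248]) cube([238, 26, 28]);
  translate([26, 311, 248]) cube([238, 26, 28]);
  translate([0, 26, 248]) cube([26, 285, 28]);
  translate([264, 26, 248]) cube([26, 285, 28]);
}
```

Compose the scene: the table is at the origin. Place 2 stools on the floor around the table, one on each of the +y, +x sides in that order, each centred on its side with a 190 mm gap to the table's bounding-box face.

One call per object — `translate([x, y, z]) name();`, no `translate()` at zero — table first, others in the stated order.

table();
translate([412, 759, 0]) stool();
translate([1304, 116, 0]) stool();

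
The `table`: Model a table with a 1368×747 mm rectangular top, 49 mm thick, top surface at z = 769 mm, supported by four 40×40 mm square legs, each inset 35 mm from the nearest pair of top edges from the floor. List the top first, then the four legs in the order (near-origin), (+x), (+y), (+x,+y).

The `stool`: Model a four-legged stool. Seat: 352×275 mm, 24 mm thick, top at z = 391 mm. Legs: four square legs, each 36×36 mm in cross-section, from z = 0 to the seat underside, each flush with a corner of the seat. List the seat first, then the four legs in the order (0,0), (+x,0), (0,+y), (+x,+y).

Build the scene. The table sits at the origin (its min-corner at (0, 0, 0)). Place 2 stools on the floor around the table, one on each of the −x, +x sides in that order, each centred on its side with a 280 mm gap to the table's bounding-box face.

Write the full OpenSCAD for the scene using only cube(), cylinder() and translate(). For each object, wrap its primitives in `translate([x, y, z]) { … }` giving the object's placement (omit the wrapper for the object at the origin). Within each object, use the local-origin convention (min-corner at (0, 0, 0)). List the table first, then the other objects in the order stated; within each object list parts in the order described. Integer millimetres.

translate([0, 0, 720]) cube([1368, 747, 49]);
translate([35, 35, 0]) cube([40, 40, 720]);
translate([1293, 35, 0]) cube([40, 40, 720]);
translate([35, 672, 0]) cube([40, 40, 720]);
translate([1293, 672, 0]) cube([40, 40, 720]);
translate([-632, 236, 0]) {
  translate([0, 0, 367]) cube([352, 275, 24]);
  cube([36, 36, 367]);
  translate([316, 0, 0]) cube([36, 36, 367]);
  translate([0, 239, 0]) cube([36, 36, 367]);
  translate([316, 239, 0]) cube([36, 36, 367]);
}
translate([1648, 236, 0]) {
  translate([0, 0, 367]) cube([352, 275, 24]);
  cube([36, 36, 367]);
  translate([316, 0, 0]) cube([36, 36, 367]);
  translate([0, 239, 0]) cube([36, 36, 367]);
  translate([316, 239, 0]) cube([36, 36, 367]);
}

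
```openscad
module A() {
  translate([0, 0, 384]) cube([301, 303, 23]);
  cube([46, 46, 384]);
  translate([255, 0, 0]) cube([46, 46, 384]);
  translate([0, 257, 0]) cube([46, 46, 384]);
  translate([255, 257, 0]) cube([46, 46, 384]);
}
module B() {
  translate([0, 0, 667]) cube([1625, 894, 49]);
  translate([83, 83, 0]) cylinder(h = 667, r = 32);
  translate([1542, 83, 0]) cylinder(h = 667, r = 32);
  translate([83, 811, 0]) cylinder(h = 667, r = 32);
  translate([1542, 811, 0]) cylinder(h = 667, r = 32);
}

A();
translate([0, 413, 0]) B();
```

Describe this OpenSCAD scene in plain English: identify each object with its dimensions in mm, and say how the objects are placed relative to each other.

A is a four-legged stool. The seat is a 301×303×23 mm slab whose top surface is at z = 407 mm; four square legs, each 46×46 mm in cross-section, run from the floor (z = 0) to the underside of the seat, each flush with a corner of the seat.

B is a rectangular dining table. The top is 1625×894×49 mm with its upper surface at z = 716 mm. It stands on four round legs of 64 mm diameter, each leg's bounding box inset 51 mm from the nearest pair of top edges, running from the floor to the underside of the top.

The table is on the floor beside the stool on its +y side.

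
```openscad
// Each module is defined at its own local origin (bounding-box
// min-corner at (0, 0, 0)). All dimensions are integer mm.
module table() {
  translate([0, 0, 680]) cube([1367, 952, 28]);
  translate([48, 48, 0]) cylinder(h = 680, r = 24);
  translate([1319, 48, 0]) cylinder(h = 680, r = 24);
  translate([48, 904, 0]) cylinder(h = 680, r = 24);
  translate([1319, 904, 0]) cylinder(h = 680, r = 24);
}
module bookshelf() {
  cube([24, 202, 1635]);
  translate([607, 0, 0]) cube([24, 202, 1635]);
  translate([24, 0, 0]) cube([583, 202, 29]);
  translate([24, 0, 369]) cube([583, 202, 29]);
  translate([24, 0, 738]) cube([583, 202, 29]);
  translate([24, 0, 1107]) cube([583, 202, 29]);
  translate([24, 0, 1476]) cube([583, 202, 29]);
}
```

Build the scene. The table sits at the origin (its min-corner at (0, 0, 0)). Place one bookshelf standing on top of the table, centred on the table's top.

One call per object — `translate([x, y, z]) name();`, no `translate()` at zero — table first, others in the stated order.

table();
translate([368, 375, 708]) bookshelf();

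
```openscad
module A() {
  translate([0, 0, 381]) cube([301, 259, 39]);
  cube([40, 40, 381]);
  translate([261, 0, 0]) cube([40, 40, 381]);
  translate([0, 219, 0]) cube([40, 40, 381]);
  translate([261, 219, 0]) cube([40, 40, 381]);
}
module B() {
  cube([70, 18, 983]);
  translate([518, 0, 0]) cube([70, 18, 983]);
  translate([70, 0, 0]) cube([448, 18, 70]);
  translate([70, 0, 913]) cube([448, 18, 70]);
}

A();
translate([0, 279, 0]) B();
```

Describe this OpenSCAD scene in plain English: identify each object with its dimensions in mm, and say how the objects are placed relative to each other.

A is a four-legged stool. The seat is a 301×259×39 mm slab whose top surface is at z = 420 mm; four square legs, each 40×40 mm in cross-section, run from the floor (z = 0) to the underside of the seat, each flush with a corner of the seat.

B is a picture frame with a 448×843 mm rectangular opening (x by z) and a uniform 70 mm border on every side. Frame depth is 18 mm along y. It is built from two vertical stiles running the full outside height and two horizontal rails spanning the gap between the stiles.

The picture frame is on the floor beside the stool on its +y side.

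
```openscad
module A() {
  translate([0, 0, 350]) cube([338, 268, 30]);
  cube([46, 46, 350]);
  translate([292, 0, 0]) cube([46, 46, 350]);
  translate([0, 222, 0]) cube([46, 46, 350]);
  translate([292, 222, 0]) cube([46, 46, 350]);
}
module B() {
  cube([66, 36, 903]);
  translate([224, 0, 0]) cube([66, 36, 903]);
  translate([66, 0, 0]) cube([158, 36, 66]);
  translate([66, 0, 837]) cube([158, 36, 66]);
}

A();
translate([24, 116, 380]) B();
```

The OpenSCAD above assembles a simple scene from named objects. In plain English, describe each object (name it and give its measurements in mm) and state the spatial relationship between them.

A is a four-legged stool. The seat is a 338×268×30 mm slab whose top surface is at z = 380 mm; four square legs, each 46×46 mm in cross-section, run from the floor (z = 0) to the underside of the seat, each flush with a corner of the seat.

B is a picture frame with a 158×771 mm rectangular opening (x by z) and a uniform 66 mm border on every side. Frame depth is 36 mm along y. It is built from two vertical stiles running the full outside height and two horizontal rails spanning the gap between the stiles.

The picture frame is on top of the stool, centred.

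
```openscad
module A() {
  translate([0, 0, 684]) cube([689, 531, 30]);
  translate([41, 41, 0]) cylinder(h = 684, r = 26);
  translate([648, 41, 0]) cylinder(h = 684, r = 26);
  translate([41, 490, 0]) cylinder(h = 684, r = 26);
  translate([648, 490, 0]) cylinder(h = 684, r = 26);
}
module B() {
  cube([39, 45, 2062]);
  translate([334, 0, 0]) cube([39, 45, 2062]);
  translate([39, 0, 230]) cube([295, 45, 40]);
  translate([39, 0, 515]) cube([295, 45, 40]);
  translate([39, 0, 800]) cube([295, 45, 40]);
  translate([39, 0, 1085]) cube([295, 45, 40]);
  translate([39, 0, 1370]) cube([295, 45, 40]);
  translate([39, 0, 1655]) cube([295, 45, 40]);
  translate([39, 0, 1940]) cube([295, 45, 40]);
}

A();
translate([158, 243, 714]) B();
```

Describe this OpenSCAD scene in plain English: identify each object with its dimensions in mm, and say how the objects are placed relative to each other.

A is a rectangular dining table. The top is 689×531×30 mm with its upper surface at z = 714 mm. It stands on four round legs of 52 mm diameter, each leg's bounding box inset 15 mm from the nearest pair of top edges, running from the floor to the underside of the top.

B is a wooden ladder with two side rails of 39×45 mm section and 2062 mm height, set 373 mm apart overall. Between them run 7 rectangular rungs (45 mm deep, 40 mm thick), front faces flush with the rails' −y face. The bottom of the first rung is 230 mm above the floor and each subsequent rung is 285 mm higher than the one below.

The ladder is on top of the table, centred.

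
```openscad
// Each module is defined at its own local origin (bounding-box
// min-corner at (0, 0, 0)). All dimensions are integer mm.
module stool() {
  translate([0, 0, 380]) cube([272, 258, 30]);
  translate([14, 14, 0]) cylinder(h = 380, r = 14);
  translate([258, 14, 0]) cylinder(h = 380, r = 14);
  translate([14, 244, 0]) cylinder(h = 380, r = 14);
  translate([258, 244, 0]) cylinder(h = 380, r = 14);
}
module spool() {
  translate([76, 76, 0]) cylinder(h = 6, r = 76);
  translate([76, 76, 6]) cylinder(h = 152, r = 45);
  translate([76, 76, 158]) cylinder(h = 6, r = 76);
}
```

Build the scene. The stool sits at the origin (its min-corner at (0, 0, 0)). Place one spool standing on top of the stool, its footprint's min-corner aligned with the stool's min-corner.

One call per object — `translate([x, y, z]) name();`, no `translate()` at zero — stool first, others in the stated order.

stool();
translate([0, 0, 410]) spool();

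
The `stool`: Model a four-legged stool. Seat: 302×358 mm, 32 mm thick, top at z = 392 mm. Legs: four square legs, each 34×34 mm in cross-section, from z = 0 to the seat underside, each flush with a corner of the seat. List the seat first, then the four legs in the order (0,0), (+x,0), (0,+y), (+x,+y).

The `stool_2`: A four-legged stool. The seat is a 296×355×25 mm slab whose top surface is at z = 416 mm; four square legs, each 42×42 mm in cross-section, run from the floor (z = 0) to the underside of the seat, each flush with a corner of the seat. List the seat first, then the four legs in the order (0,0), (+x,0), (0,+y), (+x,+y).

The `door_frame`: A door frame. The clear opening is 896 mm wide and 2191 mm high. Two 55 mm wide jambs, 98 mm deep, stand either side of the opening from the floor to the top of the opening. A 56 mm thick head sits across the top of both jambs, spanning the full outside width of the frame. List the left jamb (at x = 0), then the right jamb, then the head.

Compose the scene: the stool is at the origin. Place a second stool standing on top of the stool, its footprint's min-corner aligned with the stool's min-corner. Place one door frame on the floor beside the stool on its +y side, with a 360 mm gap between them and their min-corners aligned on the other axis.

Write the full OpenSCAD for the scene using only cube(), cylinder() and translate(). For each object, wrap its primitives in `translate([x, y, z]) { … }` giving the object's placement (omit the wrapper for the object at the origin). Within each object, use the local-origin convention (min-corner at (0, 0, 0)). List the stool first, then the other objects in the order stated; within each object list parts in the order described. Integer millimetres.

translate([0, 0, 360]) cube([302, 358, 32]);
cube([34, 34, 360]);
translate([268, 0, 0]) cube([34, 34, 360]);
translate([0, 324, 0]) cube([34, 34, 360]);
translate([268, 324, 0]) cube([34, 34, 360]);
translate([0, 0, 392]) {
  translate([0, 0, 391]) cube([296, 355, 25]);
  cube([42, 42, 391]);
  translate([254, 0, 0]) cube([42, 42, 391]);
  translate([0, 313, 0]) cube([42, 42, 391]);
  translate([254, 313, 0]) cube([42, 42, 391]);
}
translate([0, 718, 0]) {
  cube([55, 98, 2191]);
  translate([951, 0, 0]) cube([55, 98, 2191]);
  translate([0, 0, 2191]) cube([1006, 98, 56]);
}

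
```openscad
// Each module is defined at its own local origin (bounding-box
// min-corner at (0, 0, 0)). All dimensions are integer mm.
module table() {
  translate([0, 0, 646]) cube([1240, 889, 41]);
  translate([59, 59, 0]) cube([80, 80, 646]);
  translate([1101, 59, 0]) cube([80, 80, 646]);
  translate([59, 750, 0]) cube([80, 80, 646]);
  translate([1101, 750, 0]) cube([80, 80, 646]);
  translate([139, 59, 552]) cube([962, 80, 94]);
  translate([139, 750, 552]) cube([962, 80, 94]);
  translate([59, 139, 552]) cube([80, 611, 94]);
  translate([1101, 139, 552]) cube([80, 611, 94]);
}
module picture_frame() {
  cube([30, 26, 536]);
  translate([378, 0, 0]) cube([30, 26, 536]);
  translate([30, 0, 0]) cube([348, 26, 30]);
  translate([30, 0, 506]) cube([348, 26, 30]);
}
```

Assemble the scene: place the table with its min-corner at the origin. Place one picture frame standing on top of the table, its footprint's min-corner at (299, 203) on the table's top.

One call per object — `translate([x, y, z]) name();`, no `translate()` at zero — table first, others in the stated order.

table();
translate([299, 203, 687]) picture_frame();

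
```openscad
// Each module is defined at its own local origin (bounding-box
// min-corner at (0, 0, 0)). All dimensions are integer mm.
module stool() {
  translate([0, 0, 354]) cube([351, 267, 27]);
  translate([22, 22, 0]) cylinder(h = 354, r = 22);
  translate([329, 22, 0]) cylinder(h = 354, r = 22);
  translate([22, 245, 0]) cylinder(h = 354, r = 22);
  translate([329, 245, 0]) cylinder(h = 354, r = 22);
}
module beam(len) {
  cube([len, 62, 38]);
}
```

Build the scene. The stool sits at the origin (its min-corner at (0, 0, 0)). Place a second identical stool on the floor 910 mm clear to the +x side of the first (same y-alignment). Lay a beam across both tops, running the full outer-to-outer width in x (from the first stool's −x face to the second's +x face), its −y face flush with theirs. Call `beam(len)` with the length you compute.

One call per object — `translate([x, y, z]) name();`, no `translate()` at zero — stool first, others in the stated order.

stool();
translate([1261, 0, 0]) stool();
translate([0, 0, 381]) beam(1612);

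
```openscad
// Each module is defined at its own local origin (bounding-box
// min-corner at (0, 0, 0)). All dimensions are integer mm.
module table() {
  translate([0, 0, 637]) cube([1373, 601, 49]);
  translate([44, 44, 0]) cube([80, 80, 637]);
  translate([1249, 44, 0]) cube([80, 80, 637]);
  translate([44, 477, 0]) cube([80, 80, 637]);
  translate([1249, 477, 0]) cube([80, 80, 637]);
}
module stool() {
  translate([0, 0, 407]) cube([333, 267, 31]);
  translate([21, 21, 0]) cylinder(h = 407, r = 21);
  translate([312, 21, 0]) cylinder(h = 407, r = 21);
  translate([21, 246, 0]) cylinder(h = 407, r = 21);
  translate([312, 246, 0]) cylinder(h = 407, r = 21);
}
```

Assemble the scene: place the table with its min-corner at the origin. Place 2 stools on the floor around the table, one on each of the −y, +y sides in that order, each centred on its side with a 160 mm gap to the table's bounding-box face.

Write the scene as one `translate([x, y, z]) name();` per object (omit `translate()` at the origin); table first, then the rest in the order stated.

table();
translate([520, -427, 0]) stool();
translate([520, 761, 0]) stool();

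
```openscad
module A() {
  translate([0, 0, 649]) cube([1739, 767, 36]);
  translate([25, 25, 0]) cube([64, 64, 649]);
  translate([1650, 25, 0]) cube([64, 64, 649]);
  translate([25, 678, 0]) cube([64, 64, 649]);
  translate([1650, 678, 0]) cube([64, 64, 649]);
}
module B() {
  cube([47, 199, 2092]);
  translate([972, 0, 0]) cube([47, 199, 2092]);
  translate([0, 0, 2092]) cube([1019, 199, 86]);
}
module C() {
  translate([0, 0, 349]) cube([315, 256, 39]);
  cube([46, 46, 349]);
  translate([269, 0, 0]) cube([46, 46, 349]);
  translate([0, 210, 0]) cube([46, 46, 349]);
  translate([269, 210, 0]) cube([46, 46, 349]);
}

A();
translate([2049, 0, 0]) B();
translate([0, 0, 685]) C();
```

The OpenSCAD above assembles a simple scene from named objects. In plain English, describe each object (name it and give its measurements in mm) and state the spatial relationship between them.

A is a rectangular dining table. The top is 1739×767×36 mm with its upper surface at z = 685 mm. It stands on four 64×64 mm square legs, each inset 25 mm from the nearest pair of top edges, running from the floor to the underside of the top.

B is a door frame. The clear opening is 925 mm wide and 2092 mm high. Two 47 mm wide jambs, 199 mm deep, stand either side of the opening from the floor to the top of the opening. A 86 mm thick head sits across the top of both jambs, spanning the full outside width of the frame.

C is a four-legged stool. The seat is 315×256 mm, 39 mm thick, top at z = 388 mm. It stands on four square legs, each 46×46 mm in cross-section, from z = 0 to the seat underside, each flush with a corner of the seat.

The door frame is on the floor beside the table on its +x side. The stool is on top of the table.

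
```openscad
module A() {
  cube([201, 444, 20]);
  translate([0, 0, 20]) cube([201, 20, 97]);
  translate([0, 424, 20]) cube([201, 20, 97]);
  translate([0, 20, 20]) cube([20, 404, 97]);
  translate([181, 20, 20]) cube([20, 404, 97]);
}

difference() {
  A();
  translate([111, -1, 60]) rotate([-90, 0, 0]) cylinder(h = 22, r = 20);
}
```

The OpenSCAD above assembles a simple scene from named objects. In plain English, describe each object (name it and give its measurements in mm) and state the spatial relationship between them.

A is an open-topped rectangular box: outside dimensions 201×444×117 mm, with a uniform wall and base thickness of 20 mm. The base is a full 201×444 slab on the floor; four walls sit on top of the base. The front and back walls (the −y and +y sides) span the full width; the two side walls fit between them.

The open box has a circular hole of radius 20 mm through its front wall, centred at (x = 111, z = 60).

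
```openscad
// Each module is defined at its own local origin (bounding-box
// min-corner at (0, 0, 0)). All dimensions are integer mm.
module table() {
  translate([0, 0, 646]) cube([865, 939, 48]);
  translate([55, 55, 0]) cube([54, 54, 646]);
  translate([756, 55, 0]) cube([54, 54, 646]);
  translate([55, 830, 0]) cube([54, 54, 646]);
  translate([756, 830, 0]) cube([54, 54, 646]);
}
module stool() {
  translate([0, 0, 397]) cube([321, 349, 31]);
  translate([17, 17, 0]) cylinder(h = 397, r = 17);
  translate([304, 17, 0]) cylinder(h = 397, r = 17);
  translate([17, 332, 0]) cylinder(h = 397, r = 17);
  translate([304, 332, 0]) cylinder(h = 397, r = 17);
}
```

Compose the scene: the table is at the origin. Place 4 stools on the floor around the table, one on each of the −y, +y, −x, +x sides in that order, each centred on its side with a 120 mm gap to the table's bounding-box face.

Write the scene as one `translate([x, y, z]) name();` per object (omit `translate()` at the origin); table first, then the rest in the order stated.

table();
translate([272, -469, 0]) stool();
translate([272, 1059, 0]) stool();
translate([-441, 295, 0]) stool();
translate([985, 295, 0]) stool();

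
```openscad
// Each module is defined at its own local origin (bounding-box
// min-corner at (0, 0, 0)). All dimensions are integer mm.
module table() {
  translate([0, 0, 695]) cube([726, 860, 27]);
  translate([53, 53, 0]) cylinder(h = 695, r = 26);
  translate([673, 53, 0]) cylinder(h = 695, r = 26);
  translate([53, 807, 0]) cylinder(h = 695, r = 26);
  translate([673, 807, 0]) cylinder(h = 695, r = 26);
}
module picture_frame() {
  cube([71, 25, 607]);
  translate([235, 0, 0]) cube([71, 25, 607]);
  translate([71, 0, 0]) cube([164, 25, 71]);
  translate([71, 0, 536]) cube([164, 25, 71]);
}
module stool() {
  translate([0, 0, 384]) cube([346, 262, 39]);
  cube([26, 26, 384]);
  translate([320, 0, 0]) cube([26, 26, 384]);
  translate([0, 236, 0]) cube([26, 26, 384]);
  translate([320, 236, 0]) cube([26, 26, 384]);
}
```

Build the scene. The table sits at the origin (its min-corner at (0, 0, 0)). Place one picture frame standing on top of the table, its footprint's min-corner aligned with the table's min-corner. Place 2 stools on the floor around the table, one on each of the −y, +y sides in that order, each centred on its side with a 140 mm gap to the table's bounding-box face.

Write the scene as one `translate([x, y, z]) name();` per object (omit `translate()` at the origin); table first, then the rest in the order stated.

table();
translate([0, 0, 722]) picture_frame();
translate([190, -402, 0]) stool();
translate([190, 1000, 0]) stool();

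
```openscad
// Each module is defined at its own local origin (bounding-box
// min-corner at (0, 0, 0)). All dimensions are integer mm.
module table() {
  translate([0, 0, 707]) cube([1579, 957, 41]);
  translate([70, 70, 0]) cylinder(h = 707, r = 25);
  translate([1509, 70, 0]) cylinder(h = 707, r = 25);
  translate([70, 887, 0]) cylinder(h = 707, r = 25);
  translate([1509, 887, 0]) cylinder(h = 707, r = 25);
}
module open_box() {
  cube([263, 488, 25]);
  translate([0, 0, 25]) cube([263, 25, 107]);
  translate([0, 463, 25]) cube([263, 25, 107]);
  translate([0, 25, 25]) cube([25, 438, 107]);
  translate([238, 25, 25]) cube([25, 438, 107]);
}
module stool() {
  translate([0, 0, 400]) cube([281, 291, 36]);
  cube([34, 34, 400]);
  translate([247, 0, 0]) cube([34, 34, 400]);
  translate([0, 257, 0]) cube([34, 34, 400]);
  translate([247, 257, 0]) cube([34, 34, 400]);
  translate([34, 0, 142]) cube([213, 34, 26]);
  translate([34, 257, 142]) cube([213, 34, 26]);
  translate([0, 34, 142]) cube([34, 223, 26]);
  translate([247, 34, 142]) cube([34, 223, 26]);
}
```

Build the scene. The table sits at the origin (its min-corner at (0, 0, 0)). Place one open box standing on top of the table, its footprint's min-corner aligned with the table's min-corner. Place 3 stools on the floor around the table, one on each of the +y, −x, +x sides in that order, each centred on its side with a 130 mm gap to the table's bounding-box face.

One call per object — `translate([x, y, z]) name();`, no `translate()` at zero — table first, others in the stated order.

table();
translate([0, 0, 748]) open_box();
translate([649, 1087, 0]) stool();
translate([-411, 333, 0]) stool();
translate([1709, 333, 0]) stool();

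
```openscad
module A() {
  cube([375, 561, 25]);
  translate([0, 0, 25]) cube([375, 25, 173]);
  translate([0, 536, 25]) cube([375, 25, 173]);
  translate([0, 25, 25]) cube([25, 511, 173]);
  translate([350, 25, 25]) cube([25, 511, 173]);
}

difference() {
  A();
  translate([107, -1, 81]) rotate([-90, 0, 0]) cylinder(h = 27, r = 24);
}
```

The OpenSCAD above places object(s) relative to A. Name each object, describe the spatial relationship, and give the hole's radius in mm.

The subtracted cylinder has r = 24 mm.

A is an open box. The open box has a circular hole through its front wall. The hole's radius is 24 mm.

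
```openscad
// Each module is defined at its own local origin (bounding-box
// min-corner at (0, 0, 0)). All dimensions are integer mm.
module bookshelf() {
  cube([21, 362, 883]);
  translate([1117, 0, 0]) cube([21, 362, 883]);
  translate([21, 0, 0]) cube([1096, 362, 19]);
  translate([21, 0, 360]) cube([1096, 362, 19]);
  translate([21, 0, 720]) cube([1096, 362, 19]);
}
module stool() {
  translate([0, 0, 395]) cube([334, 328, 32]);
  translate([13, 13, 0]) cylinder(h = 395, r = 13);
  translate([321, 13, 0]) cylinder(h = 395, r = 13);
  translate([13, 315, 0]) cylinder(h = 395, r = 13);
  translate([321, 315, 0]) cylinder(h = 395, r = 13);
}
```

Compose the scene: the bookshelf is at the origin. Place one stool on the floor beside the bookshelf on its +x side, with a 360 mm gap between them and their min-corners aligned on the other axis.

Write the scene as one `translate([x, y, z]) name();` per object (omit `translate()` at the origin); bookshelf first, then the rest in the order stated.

bookshelf();
translate([1498, 0, 0]) stool();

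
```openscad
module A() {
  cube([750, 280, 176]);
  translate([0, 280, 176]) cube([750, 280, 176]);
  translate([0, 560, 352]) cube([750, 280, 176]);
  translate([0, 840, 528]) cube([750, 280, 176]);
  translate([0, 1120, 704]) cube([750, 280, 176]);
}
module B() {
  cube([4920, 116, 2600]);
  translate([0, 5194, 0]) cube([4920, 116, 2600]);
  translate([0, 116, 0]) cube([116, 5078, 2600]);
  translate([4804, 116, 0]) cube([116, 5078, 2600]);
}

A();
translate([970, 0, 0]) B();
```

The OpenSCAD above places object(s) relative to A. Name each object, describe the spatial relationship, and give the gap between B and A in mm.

A is a staircase. B is a house frame. The house frame is on the floor beside the staircase on its +x side. The gap between the house frame and the staircase is 220 mm.

The house frame's nearest face is 220 mm from the staircase's +x face.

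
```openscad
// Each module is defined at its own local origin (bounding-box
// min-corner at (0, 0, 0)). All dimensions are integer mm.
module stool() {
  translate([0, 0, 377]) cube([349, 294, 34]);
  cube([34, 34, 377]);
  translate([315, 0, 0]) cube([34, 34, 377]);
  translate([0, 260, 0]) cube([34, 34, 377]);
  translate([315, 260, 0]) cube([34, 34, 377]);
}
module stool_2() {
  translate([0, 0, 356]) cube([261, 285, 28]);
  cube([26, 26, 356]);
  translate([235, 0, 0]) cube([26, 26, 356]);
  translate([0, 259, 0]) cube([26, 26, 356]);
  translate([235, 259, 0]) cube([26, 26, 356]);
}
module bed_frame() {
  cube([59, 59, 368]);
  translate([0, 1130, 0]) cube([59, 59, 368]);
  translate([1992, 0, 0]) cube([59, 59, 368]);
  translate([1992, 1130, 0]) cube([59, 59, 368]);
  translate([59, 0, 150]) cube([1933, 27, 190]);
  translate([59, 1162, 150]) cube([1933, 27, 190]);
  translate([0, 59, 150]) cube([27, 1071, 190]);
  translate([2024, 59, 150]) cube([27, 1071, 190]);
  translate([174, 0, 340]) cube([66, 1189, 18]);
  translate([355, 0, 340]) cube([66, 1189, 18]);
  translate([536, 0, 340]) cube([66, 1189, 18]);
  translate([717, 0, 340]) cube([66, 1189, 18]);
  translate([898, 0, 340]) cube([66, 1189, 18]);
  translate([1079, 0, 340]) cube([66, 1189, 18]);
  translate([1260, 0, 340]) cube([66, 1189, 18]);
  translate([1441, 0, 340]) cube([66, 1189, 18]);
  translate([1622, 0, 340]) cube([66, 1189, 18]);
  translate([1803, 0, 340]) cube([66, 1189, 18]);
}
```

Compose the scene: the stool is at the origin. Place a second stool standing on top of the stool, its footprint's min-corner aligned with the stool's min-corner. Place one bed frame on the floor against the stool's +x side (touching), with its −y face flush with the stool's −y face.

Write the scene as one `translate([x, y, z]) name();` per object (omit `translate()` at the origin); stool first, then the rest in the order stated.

stool();
translate([0, 0, 411]) stool_2();
translate([349, 0, 0]) bed_frame();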